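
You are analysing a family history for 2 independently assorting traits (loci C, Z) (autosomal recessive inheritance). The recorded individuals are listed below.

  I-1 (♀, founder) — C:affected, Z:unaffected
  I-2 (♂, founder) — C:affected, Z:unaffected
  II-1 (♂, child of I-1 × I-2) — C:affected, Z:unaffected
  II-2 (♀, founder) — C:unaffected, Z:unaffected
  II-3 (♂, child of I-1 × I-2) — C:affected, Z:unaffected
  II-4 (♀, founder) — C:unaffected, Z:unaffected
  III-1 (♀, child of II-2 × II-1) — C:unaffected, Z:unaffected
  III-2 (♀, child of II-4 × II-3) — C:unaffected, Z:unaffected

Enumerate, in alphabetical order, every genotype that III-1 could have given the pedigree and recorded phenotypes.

C/I-1 aff ·: cc
C/I-2 aff ·: cc
C/II-1 aff I-1×I-2: cc
C/II-2 un ·: CC|Cc
C/II-3 aff I-1×I-2: cc
C/II-4 un ·: CC|Cc
C/III-1 un II-2×II-1: Cc
C/III-2 un II-4×II-3: Cc
⇒ C over [I-1,I-2,II-1,II-2,II-3,II-4,III-1,III-2]: 4 consistent
Z/I-1 un ·: ZZ|Zz
Z/I-2 un ·: ZZ|Zz
Z/II-1 un I-1×I-2: ZZ|Zz
Z/II-2 un ·: ZZ|Zz
Z/II-3 un I-1×I-2: ZZ|Zz
Z/II-4 un ·: ZZ|Zz
Z/III-1 un II-2×II-1: ZZ|Zz
Z/III-2 un II-4×II-3: ZZ|Zz
⇒ Z over [I-1,I-2,II-1,II-2,II-3,II-4,III-1,III-2]: 156 consistent

III-1 ∈ {Cc ZZ, Cc Zz}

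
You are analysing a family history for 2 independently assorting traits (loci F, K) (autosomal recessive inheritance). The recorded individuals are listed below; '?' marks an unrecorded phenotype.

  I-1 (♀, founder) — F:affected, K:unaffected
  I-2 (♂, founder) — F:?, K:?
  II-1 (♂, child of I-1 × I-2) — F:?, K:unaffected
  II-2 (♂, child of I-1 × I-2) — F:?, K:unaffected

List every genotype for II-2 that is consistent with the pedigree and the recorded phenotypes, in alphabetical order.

II-2 ∈ {Ff KK, Ff Kk, ff KK, ff Kk}

F/I-1 aff ·: ff
F/I-2 ? ·: FF|Ff|ff
F/II-1 ? I-1×I-2: Ff|ff
F/II-2 ? I-1×I-2: Ff|ff
⇒ F over [I-1,I-2,II-1,II-2]: 6 consistent
K/I-1 un ·: KK|Kk
K/I-2 ? ·: KK|Kk|kk
K/II-1 un I-1×I-2: KK|Kk
K/II-2 un I-1×I-2: KK|Kk
⇒ K over [I-1,I-2,II-1,II-2]: 15 consistent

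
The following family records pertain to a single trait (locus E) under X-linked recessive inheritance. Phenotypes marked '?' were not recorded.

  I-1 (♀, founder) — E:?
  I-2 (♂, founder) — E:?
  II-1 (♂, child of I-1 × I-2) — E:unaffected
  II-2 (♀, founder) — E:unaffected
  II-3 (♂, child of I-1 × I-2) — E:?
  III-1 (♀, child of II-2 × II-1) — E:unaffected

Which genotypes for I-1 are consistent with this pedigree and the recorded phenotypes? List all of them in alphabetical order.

I-1 ∈ {X^EX^E, X^EX^e}

E/I-1 ? ·: X^EX^E|X^EX^e
E/I-2 ? ·: X^EY|X^eY
E/II-1 un I-1×I-2: X^EY
E/II-2 un ·: X^EX^E|X^EX^e
E/II-3 ? I-1×I-2: X^EY|X^eY
E/III-1 un II-2×II-1: X^EX^E|X^EX^e
⇒ E over [I-1,I-2,II-1,II-2,II-3,III-1]: 18 consistent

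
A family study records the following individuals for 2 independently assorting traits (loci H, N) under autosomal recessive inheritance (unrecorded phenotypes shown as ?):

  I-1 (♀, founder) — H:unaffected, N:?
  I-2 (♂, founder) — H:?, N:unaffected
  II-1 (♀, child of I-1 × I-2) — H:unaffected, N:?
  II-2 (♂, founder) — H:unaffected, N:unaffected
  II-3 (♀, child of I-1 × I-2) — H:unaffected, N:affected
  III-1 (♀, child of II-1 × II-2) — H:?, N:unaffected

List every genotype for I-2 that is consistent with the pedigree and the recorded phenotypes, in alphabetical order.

I-2 ∈ {HH Nn, Hh Nn, hh Nn}

H/I-1 un ·: HH|Hh
H/I-2 ? ·: HH|Hh|hh
H/II-1 un I-1×I-2: HH|Hh
H/II-2 un ·: HH|Hh
H/II-3 un I-1×I-2: HH|Hh
H/III-1 ? II-1×II-2: HH|Hh|hh
⇒ H over [I-1,I-2,II-1,II-2,II-3,III-1]: 61 consistent
N/I-1 ? ·: Nn|nn
N/I-2 un ·: Nn
N/II-1 ? I-1×I-2: NN|Nn|nn
N/II-2 un ·: NN|Nn
N/II-3 aff I-1×I-2: nn
N/III-1 un II-1×II-2: NN|Nn
⇒ N over [I-1,I-2,II-1,II-2,II-3,III-1]: 15 consistent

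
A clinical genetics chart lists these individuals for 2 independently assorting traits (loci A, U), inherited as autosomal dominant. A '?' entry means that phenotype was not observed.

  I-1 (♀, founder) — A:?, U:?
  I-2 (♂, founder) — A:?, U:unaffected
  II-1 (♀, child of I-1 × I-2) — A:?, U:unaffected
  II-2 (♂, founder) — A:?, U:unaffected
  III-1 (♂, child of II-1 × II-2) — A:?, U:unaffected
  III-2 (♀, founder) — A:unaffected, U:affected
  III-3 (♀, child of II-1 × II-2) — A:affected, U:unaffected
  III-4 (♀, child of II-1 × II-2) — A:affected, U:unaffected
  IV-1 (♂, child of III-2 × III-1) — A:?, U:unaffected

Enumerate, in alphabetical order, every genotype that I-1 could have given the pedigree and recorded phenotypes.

A/I-1 ? ·: aa|Aa|AA
A/I-2 ? ·: aa|Aa|AA
A/II-1 ? I-1×I-2: aa|Aa|AA
A/II-2 ? ·: aa|Aa|AA
A/III-1 ? II-1×II-2: aa|Aa|AA
A/III-2 un ·: aa
A/III-3 aff II-1×II-2: Aa|AA
A/III-4 aff II-1×II-2: Aa|AA
A/IV-1 ? III-2×III-1: aa|Aa
⇒ A over [I-1,I-2,II-1,II-2,III-1,III-2,III-3,III-4,IV-1]: 297 consistent
U/I-1 ? ·: uu|Uu
U/I-2 un ·: uu
U/II-1 un I-1×I-2: uu
U/II-2 un ·: uu
U/III-1 un II-1×II-2: uu
U/III-2 aff ·: Uu
U/III-3 un II-1×II-2: uu
U/III-4 un II-1×II-2: uu
U/IV-1 un III-2×III-1: uu
⇒ U over [I-1,I-2,II-1,II-2,III-1,III-2,III-3,III-4,IV-1]: 2 consistent

I-1 ∈ {AA Uu, AA uu, Aa Uu, Aa uu, aa Uu, aa uu}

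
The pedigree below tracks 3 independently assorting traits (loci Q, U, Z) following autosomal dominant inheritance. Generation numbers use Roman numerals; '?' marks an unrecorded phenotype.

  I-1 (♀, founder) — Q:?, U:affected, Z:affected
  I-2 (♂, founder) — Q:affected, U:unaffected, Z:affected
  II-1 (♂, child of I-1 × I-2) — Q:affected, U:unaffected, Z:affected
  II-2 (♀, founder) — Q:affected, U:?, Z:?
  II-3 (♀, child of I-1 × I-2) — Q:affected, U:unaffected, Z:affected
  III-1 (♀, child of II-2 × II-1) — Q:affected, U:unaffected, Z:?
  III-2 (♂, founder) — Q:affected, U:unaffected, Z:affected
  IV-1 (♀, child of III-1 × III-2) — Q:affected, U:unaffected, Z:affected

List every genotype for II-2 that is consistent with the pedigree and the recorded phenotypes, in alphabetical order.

II-2 ∈ {QQ Uu ZZ, QQ Uu Zz, QQ Uu zz, QQ uu ZZ, QQ uu Zz, QQ uu zz, Qq Uu ZZ, Qq Uu Zz, Qq Uu zz, Qq uu ZZ, Qq uu Zz, Qq uu zz}

Q/I-1 ? ·: qq|Qq|QQ
Q/I-2 aff ·: Qq|QQ
Q/II-1 aff I-1×I-2: Qq|QQ
Q/II-2 aff ·: Qq|QQ
Q/II-3 aff I-1×I-2: Qq|QQ
Q/III-1 aff II-2×II-1: Qq|QQ
Q/III-2 aff ·: Qq|QQ
Q/IV-1 aff III-1×III-2: Qq|QQ
⇒ Q over [I-1,I-2,II-1,II-2,II-3,III-1,III-2,IV-1]: 182 consistent
U/I-1 aff ·: Uu
U/I-2 un ·: uu
U/II-1 un I-1×I-2: uu
U/II-2 ? ·: uu|Uu
U/II-3 un I-1×I-2: uu
U/III-1 un II-2×II-1: uu
U/III-2 un ·: uu
U/IV-1 un III-1×III-2: uu
⇒ U over [I-1,I-2,II-1,II-2,II-3,III-1,III-2,IV-1]: 2 consistent
Z/I-1 aff ·: Zz|ZZ
Z/I-2 aff ·: Zz|ZZ
Z/II-1 aff I-1×I-2: Zz|ZZ
Z/II-2 ? ·: zz|Zz|ZZ
Z/II-3 aff I-1×I-2: Zz|ZZ
Z/III-1 ? II-2×II-1: zz|Zz|ZZ
Z/III-2 aff ·: Zz|ZZ
Z/IV-1 aff III-1×III-2: Zz|ZZ
⇒ Z over [I-1,I-2,II-1,II-2,II-3,III-1,III-2,IV-1]: 230 consistent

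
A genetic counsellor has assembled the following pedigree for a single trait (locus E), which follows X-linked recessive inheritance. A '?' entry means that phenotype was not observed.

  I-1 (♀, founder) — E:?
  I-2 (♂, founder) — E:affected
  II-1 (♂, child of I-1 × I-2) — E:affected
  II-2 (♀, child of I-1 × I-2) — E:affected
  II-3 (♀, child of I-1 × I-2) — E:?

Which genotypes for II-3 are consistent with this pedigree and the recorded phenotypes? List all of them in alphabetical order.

E/I-1 ? ·: X^EX^e|X^eX^e
E/I-2 aff ·: X^eY
E/II-1 aff I-1×I-2: X^eY
E/II-2 aff I-1×I-2: X^eX^e
E/II-3 ? I-1×I-2: X^EX^e|X^eX^e
⇒ E over [I-1,I-2,II-1,II-2,II-3]: 3 consistent

II-3 ∈ {X^EX^e, X^eX^e}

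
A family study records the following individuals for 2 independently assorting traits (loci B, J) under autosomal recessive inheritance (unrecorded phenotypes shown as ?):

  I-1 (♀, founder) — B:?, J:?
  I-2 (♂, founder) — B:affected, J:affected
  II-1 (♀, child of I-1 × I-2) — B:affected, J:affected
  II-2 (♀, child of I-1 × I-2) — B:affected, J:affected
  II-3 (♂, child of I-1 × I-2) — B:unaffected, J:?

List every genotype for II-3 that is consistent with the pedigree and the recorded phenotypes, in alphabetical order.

B/I-1 ? ·: Bb
B/I-2 aff ·: bb
B/II-1 aff I-1×I-2: bb
B/II-2 aff I-1×I-2: bb
B/II-3 un I-1×I-2: Bb
⇒ B over [I-1,I-2,II-1,II-2,II-3]: 1 consistent
J/I-1 ? ·: Jj|jj
J/I-2 aff ·: jj
J/II-1 aff I-1×I-2: jj
J/II-2 aff I-1×I-2: jj
J/II-3 ? I-1×I-2: Jj|jj
⇒ J over [I-1,I-2,II-1,II-2,II-3]: 3 consistent

II-3 ∈ {Bb Jj, Bb jj}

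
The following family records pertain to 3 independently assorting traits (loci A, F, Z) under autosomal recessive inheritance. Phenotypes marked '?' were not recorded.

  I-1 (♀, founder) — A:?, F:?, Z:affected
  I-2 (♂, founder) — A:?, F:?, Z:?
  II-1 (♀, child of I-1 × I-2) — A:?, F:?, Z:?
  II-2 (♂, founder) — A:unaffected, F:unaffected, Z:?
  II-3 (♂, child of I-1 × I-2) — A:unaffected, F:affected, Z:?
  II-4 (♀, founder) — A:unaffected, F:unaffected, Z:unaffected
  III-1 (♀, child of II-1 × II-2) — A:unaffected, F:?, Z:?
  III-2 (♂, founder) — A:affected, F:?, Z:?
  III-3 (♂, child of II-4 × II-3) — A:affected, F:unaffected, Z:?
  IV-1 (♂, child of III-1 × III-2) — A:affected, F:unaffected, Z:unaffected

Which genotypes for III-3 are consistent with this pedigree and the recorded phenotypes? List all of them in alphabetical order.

III-3 ∈ {aa Ff ZZ, aa Ff Zz, aa Ff zz}

A/I-1 ? ·: AA|Aa|aa
A/I-2 ? ·: AA|Aa|aa
A/II-1 ? I-1×I-2: AA|Aa|aa
A/II-2 un ·: AA|Aa
A/II-3 un I-1×I-2: Aa
A/II-4 un ·: Aa
A/III-1 un II-1×II-2: Aa
A/III-2 aff ·: aa
A/III-3 aff II-4×II-3: aa
A/IV-1 aff III-1×III-2: aa
⇒ A over [I-1,I-2,II-1,II-2,II-3,II-4,III-1,III-2,III-3,IV-1]: 23 consistent
F/I-1 ? ·: Ff|ff
F/I-2 ? ·: Ff|ff
F/II-1 ? I-1×I-2: FF|Ff|ff
F/II-2 un ·: FF|Ff
F/II-3 aff I-1×I-2: ff
F/II-4 un ·: FF|Ff
F/III-1 ? II-1×II-2: FF|Ff|ff
F/III-2 ? ·: FF|Ff|ff
F/III-3 un II-4×II-3: Ff
F/IV-1 un III-1×III-2: FF|Ff
⇒ F over [I-1,I-2,II-1,II-2,II-3,II-4,III-1,III-2,III-3,IV-1]: 242 consistent
Z/I-1 aff ·: zz
Z/I-2 ? ·: ZZ|Zz|zz
Z/II-1 ? I-1×I-2: Zz|zz
Z/II-2 ? ·: ZZ|Zz|zz
Z/II-3 ? I-1×I-2: Zz|zz
Z/II-4 un ·: ZZ|Zz
Z/III-1 ? II-1×II-2: ZZ|Zz|zz
Z/III-2 ? ·: ZZ|Zz|zz
Z/III-3 ? II-4×II-3: ZZ|Zz|zz
Z/IV-1 un III-1×III-2: ZZ|Zz
⇒ Z over [I-1,I-2,II-1,II-2,II-3,II-4,III-1,III-2,III-3,IV-1]: 505 consistent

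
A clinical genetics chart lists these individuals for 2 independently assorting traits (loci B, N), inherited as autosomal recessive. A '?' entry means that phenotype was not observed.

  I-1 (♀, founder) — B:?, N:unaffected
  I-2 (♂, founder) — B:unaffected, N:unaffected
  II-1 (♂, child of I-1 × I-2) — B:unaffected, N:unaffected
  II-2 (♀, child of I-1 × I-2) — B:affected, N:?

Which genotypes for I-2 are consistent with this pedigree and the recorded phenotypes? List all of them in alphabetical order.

I-2 ∈ {Bb NN, Bb Nn}

B/I-1 ? ·: Bb|bb
B/I-2 un ·: Bb
B/II-1 un I-1×I-2: BB|Bb
B/II-2 aff I-1×I-2: bb
⇒ B over [I-1,I-2,II-1,II-2]: 3 consistent
N/I-1 un ·: NN|Nn
N/I-2 un ·: NN|Nn
N/II-1 un I-1×I-2: NN|Nn
N/II-2 ? I-1×I-2: NN|Nn|nn
⇒ N over [I-1,I-2,II-1,II-2]: 15 consistent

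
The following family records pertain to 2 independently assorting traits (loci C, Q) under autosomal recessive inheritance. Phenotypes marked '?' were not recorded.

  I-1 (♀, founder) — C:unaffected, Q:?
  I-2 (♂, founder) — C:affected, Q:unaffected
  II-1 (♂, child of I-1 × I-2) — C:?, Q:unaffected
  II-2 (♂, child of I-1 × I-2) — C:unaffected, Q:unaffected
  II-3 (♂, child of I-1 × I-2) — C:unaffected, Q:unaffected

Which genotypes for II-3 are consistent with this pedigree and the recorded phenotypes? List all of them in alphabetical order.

II-3 ∈ {Cc QQ, Cc Qq}

C/I-1 un ·: CC|Cc
C/I-2 aff ·: cc
C/II-1 ? I-1×I-2: Cc|cc
C/II-2 un I-1×I-2: Cc
C/II-3 un I-1×I-2: Cc
⇒ C over [I-1,I-2,II-1,II-2,II-3]: 3 consistent
Q/I-1 ? ·: QQ|Qq|qq
Q/I-2 un ·: QQ|Qq
Q/II-1 un I-1×I-2: QQ|Qq
Q/II-2 un I-1×I-2: QQ|Qq
Q/II-3 un I-1×I-2: QQ|Qq
⇒ Q over [I-1,I-2,II-1,II-2,II-3]: 27 consistent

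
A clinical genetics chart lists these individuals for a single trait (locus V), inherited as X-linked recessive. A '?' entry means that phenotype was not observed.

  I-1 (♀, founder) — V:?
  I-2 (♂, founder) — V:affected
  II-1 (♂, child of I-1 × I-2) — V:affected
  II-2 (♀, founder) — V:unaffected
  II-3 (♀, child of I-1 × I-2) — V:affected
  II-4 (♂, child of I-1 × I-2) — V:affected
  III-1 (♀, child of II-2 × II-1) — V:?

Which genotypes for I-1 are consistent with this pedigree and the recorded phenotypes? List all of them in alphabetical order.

I-1 ∈ {X^VX^v, X^vX^v}

V/I-1 ? ·: X^VX^v|X^vX^v
V/I-2 aff ·: X^vY
V/II-1 aff I-1×I-2: X^vY
V/II-2 un ·: X^VX^V|X^VX^v
V/II-3 aff I-1×I-2: X^vX^v
V/II-4 aff I-1×I-2: X^vY
V/III-1 ? II-2×II-1: X^VX^v|X^vX^v
⇒ V over [I-1,I-2,II-1,II-2,II-3,II-4,III-1]: 6 consistent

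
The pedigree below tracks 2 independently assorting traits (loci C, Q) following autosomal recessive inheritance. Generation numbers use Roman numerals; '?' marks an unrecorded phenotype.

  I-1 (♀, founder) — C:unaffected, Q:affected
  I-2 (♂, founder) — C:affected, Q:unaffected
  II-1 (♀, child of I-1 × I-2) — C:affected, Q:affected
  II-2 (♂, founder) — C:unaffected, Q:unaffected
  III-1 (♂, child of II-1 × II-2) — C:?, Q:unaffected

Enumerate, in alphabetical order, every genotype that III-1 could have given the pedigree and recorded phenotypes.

C/I-1 un ·: Cc
C/I-2 aff ·: cc
C/II-1 aff I-1×I-2: cc
C/II-2 un ·: CC|Cc
C/III-1 ? II-1×II-2: Cc|cc
⇒ C over [I-1,I-2,II-1,II-2,III-1]: 3 consistent
Q/I-1 aff ·: qq
Q/I-2 un ·: Qq
Q/II-1 aff I-1×I-2: qq
Q/II-2 un ·: QQ|Qq
Q/III-1 un II-1×II-2: Qq
⇒ Q over [I-1,I-2,II-1,II-2,III-1]: 2 consistent

III-1 ∈ {Cc Qq, cc Qq}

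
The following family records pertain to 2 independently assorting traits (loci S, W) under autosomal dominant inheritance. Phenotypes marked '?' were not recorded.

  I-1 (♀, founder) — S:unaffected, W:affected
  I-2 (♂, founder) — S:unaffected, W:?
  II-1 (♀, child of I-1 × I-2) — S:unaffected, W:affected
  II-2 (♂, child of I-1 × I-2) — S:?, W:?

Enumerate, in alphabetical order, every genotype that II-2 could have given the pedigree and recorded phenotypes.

S/I-1 un ·: ss
S/I-2 un ·: ss
S/II-1 un I-1×I-2: ss
S/II-2 ? I-1×I-2: ss
⇒ S over [I-1,I-2,II-1,II-2]: 1 consistent
W/I-1 aff ·: Ww|WW
W/I-2 ? ·: ww|Ww|WW
W/II-1 aff I-1×I-2: Ww|WW
W/II-2 ? I-1×I-2: ww|Ww|WW
⇒ W over [I-1,I-2,II-1,II-2]: 18 consistent

II-2 ∈ {ss WW, ss Ww, ss ww}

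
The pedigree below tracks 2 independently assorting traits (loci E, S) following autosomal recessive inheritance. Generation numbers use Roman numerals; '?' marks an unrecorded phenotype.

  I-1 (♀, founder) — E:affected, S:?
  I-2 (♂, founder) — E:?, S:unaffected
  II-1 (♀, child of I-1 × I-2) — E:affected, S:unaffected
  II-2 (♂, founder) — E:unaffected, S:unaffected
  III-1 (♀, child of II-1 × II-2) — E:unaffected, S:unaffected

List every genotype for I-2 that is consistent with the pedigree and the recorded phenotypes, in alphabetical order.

I-2 ∈ {Ee SS, Ee Ss, ee SS, ee Ss}

E/I-1 aff ·: ee
E/I-2 ? ·: Ee|ee
E/II-1 aff I-1×I-2: ee
E/II-2 un ·: EE|Ee
E/III-1 un II-1×II-2: Ee
⇒ E over [I-1,I-2,II-1,II-2,III-1]: 4 consistent
S/I-1 ? ·: SS|Ss|ss
S/I-2 un ·: SS|Ss
S/II-1 un I-1×I-2: SS|Ss
S/II-2 un ·: SS|Ss
S/III-1 un II-1×II-2: SS|Ss
⇒ S over [I-1,I-2,II-1,II-2,III-1]: 32 consistent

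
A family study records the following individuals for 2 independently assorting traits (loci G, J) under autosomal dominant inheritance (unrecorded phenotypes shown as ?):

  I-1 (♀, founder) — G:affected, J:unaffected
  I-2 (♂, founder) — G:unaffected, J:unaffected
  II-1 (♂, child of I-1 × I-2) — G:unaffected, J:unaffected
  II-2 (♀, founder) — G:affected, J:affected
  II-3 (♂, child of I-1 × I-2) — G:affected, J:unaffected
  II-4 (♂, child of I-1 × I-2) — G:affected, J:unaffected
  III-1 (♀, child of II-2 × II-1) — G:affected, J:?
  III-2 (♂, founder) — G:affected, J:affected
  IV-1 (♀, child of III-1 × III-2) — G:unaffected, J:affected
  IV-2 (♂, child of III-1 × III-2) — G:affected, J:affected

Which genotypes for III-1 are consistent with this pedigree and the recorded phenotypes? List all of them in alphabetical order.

G/I-1 aff ·: Gg
G/I-2 un ·: gg
G/II-1 un I-1×I-2: gg
G/II-2 aff ·: Gg|GG
G/II-3 aff I-1×I-2: Gg
G/II-4 aff I-1×I-2: Gg
G/III-1 aff II-2×II-1: Gg
G/III-2 aff ·: Gg
G/IV-1 un III-1×III-2: gg
G/IV-2 aff III-1×III-2: Gg|GG
⇒ G over [I-1,I-2,II-1,II-2,II-3,II-4,III-1,III-2,IV-1,IV-2]: 4 consistent
J/I-1 un ·: jj
J/I-2 un ·: jj
J/II-1 un I-1×I-2: jj
J/II-2 aff ·: Jj|JJ
J/II-3 un I-1×I-2: jj
J/II-4 un I-1×I-2: jj
J/III-1 ? II-2×II-1: jj|Jj
J/III-2 aff ·: Jj|JJ
J/IV-1 aff III-1×III-2: Jj|JJ
J/IV-2 aff III-1×III-2: Jj|JJ
⇒ J over [I-1,I-2,II-1,II-2,II-3,II-4,III-1,III-2,IV-1,IV-2]: 18 consistent

III-1 ∈ {Gg Jj, Gg jj}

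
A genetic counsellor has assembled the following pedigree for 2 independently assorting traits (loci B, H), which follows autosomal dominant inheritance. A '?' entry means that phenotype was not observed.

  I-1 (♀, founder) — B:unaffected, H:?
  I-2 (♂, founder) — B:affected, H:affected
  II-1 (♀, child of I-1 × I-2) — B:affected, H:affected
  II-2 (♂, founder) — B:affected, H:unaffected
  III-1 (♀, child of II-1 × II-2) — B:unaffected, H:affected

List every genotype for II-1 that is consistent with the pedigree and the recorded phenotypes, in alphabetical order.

B/I-1 un ·: bb
B/I-2 aff ·: Bb|BB
B/II-1 aff I-1×I-2: Bb
B/II-2 aff ·: Bb
B/III-1 un II-1×II-2: bb
⇒ B over [I-1,I-2,II-1,II-2,III-1]: 2 consistent
H/I-1 ? ·: hh|Hh|HH
H/I-2 aff ·: Hh|HH
H/II-1 aff I-1×I-2: Hh|HH
H/II-2 un ·: hh
H/III-1 aff II-1×II-2: Hh
⇒ H over [I-1,I-2,II-1,II-2,III-1]: 9 consistent

II-1 ∈ {Bb HH, Bb Hh}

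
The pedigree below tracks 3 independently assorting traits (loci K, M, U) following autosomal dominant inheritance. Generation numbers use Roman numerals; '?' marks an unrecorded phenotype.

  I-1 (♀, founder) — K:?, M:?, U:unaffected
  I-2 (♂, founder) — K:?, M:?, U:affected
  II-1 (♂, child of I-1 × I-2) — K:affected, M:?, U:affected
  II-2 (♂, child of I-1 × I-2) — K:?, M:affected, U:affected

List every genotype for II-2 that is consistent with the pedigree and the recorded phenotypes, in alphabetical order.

K/I-1 ? ·: kk|Kk|KK
K/I-2 ? ·: kk|Kk|KK
K/II-1 aff I-1×I-2: Kk|KK
K/II-2 ? I-1×I-2: kk|Kk|KK
⇒ K over [I-1,I-2,II-1,II-2]: 21 consistent
M/I-1 ? ·: mm|Mm|MM
M/I-2 ? ·: mm|Mm|MM
M/II-1 ? I-1×I-2: mm|Mm|MM
M/II-2 aff I-1×I-2: Mm|MM
⇒ M over [I-1,I-2,II-1,II-2]: 21 consistent
U/I-1 un ·: uu
U/I-2 aff ·: Uu|UU
U/II-1 aff I-1×I-2: Uu
U/II-2 aff I-1×I-2: Uu
⇒ U over [I-1,I-2,II-1,II-2]: 2 consistent

II-2 ∈ {KK MM Uu, KK Mm Uu, Kk MM Uu, Kk Mm Uu, kk MM Uu, kk Mm Uu}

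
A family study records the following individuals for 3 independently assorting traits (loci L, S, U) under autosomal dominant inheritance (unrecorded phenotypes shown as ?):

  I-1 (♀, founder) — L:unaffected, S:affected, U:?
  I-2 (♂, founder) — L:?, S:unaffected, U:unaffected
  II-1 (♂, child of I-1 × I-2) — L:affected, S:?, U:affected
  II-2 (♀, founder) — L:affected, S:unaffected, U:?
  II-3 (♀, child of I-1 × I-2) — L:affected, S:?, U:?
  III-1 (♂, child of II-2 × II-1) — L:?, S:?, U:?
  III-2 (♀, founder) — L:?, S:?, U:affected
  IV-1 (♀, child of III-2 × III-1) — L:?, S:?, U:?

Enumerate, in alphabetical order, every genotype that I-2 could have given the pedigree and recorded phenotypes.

I-2 ∈ {LL ss uu, Ll ss uu}

L/I-1 un ·: ll
L/I-2 ? ·: Ll|LL
L/II-1 aff I-1×I-2: Ll
L/II-2 aff ·: Ll|LL
L/II-3 aff I-1×I-2: Ll
L/III-1 ? II-2×II-1: ll|Ll|LL
L/III-2 ? ·: ll|Ll|LL
L/IV-1 ? III-2×III-1: ll|Ll|LL
⇒ L over [I-1,I-2,II-1,II-2,II-3,III-1,III-2,IV-1]: 52 consistent
S/I-1 aff ·: Ss|SS
S/I-2 un ·: ss
S/II-1 ? I-1×I-2: ss|Ss
S/II-2 un ·: ss
S/II-3 ? I-1×I-2: ss|Ss
S/III-1 ? II-2×II-1: ss|Ss
S/III-2 ? ·: ss|Ss|SS
S/IV-1 ? III-2×III-1: ss|Ss|SS
⇒ S over [I-1,I-2,II-1,II-2,II-3,III-1,III-2,IV-1]: 41 consistent
U/I-1 ? ·: Uu|UU
U/I-2 un ·: uu
U/II-1 aff I-1×I-2: Uu
U/II-2 ? ·: uu|Uu|UU
U/II-3 ? I-1×I-2: uu|Uu
U/III-1 ? II-2×II-1: uu|Uu|UU
U/III-2 aff ·: Uu|UU
U/IV-1 ? III-2×III-1: uu|Uu|UU
⇒ U over [I-1,I-2,II-1,II-2,II-3,III-1,III-2,IV-1]: 81 consistent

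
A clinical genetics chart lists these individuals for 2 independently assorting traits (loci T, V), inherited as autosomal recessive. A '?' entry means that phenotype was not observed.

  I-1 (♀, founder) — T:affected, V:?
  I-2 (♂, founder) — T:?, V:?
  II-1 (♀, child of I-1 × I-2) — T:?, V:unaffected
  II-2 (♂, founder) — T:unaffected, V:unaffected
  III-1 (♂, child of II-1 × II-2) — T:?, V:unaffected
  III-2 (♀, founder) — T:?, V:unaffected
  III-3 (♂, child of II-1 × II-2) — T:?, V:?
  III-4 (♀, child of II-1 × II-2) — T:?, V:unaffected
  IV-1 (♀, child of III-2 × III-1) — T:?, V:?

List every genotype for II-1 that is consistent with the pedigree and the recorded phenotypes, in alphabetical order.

T/I-1 aff ·: tt
T/I-2 ? ·: TT|Tt|tt
T/II-1 ? I-1×I-2: Tt|tt
T/II-2 un ·: TT|Tt
T/III-1 ? II-1×II-2: TT|Tt|tt
T/III-2 ? ·: TT|Tt|tt
T/III-3 ? II-1×II-2: TT|Tt|tt
T/III-4 ? II-1×II-2: TT|Tt|tt
T/IV-1 ? III-2×III-1: TT|Tt|tt
⇒ T over [I-1,I-2,II-1,II-2,III-1,III-2,III-3,III-4,IV-1]: 460 consistent
V/I-1 ? ·: VV|Vv|vv
V/I-2 ? ·: VV|Vv|vv
V/II-1 un I-1×I-2: VV|Vv
V/II-2 un ·: VV|Vv
V/III-1 un II-1×II-2: VV|Vv
V/III-2 un ·: VV|Vv
V/III-3 ? II-1×II-2: VV|Vv|vv
V/III-4 un II-1×II-2: VV|Vv
V/IV-1 ? III-2×III-1: VV|Vv|vv
⇒ V over [I-1,I-2,II-1,II-2,III-1,III-2,III-3,III-4,IV-1]: 700 consistent

II-1 ∈ {Tt VV, Tt Vv, tt VV, tt Vv}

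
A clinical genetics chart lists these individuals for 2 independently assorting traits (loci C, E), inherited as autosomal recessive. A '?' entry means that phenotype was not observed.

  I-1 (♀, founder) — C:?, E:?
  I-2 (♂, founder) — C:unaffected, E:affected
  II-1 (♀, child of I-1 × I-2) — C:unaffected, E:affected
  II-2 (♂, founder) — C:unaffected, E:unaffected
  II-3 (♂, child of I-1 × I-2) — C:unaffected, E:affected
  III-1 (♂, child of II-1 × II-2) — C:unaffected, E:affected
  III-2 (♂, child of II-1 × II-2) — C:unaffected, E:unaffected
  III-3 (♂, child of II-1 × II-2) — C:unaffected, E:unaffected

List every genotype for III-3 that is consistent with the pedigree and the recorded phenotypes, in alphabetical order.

III-3 ∈ {CC Ee, Cc Ee}

C/I-1 ? ·: CC|Cc|cc
C/I-2 un ·: CC|Cc
C/II-1 un I-1×I-2: CC|Cc
C/II-2 un ·: CC|Cc
C/II-3 un I-1×I-2: CC|Cc
C/III-1 un II-1×II-2: CC|Cc
C/III-2 un II-1×II-2: CC|Cc
C/III-3 un II-1×II-2: CC|Cc
⇒ C over [I-1,I-2,II-1,II-2,II-3,III-1,III-2,III-3]: 191 consistent
E/I-1 ? ·: Ee|ee
E/I-2 aff ·: ee
E/II-1 aff I-1×I-2: ee
E/II-2 un ·: Ee
E/II-3 aff I-1×I-2: ee
E/III-1 aff II-1×II-2: ee
E/III-2 un II-1×II-2: Ee
E/III-3 un II-1×II-2: Ee
⇒ E over [I-1,I-2,II-1,II-2,II-3,III-1,III-2,III-3]: 2 consistent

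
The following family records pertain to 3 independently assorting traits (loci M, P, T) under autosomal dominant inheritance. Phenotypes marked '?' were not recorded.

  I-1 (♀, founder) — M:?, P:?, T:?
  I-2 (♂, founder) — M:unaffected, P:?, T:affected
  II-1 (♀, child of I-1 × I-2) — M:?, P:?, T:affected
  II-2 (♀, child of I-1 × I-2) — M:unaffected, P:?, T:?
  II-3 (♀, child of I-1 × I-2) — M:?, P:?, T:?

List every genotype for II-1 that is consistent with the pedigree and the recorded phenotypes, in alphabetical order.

II-1 ∈ {Mm PP TT, Mm PP Tt, Mm Pp TT, Mm Pp Tt, Mm pp TT, Mm pp Tt, mm PP TT, mm PP Tt, mm Pp TT, mm Pp Tt, mm pp TT, mm pp Tt}

M/I-1 ? ·: mm|Mm
M/I-2 un ·: mm
M/II-1 ? I-1×I-2: mm|Mm
M/II-2 un I-1×I-2: mm
M/II-3 ? I-1×I-2: mm|Mm
⇒ M over [I-1,I-2,II-1,II-2,II-3]: 5 consistent
P/I-1 ? ·: pp|Pp|PP
P/I-2 ? ·: pp|Pp|PP
P/II-1 ? I-1×I-2: pp|Pp|PP
P/II-2 ? I-1×I-2: pp|Pp|PP
P/II-3 ? I-1×I-2: pp|Pp|PP
⇒ P over [I-1,I-2,II-1,II-2,II-3]: 63 consistent
T/I-1 ? ·: tt|Tt|TT
T/I-2 aff ·: Tt|TT
T/II-1 aff I-1×I-2: Tt|TT
T/II-2 ? I-1×I-2: tt|Tt|TT
T/II-3 ? I-1×I-2: tt|Tt|TT
⇒ T over [I-1,I-2,II-1,II-2,II-3]: 40 consistent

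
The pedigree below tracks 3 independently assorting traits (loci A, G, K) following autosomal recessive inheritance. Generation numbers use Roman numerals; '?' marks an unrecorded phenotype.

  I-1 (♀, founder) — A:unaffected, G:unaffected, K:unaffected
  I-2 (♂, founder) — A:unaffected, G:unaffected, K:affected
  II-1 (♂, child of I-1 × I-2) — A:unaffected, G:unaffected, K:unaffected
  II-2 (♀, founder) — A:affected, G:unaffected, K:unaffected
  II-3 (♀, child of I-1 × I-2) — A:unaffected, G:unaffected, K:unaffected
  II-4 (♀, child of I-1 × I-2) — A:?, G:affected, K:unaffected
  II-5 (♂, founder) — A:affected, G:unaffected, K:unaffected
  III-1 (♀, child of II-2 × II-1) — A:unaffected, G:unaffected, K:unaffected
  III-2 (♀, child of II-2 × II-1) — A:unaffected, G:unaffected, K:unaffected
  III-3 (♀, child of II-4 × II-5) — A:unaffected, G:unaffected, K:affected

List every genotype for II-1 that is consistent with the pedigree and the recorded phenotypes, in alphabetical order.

II-1 ∈ {AA GG Kk, AA Gg Kk, Aa GG Kk, Aa Gg Kk}

A/I-1 un ·: AA|Aa
A/I-2 un ·: AA|Aa
A/II-1 un I-1×I-2: AA|Aa
A/II-2 aff ·: aa
A/II-3 un I-1×I-2: AA|Aa
A/II-4 ? I-1×I-2: AA|Aa
A/II-5 aff ·: aa
A/III-1 un II-2×II-1: Aa
A/III-2 un II-2×II-1: Aa
A/III-3 un II-4×II-5: Aa
⇒ A over [I-1,I-2,II-1,II-2,II-3,II-4,II-5,III-1,III-2,III-3]: 25 consistent
G/I-1 un ·: Gg
G/I-2 un ·: Gg
G/II-1 un I-1×I-2: GG|Gg
G/II-2 un ·: GG|Gg
G/II-3 un I-1×I-2: GG|Gg
G/II-4 aff I-1×I-2: gg
G/II-5 un ·: GG|Gg
G/III-1 un II-2×II-1: GG|Gg
G/III-2 un II-2×II-1: GG|Gg
G/III-3 un II-4×II-5: Gg
⇒ G over [I-1,I-2,II-1,II-2,II-3,II-4,II-5,III-1,III-2,III-3]: 52 consistent
K/I-1 un ·: KK|Kk
K/I-2 aff ·: kk
K/II-1 un I-1×I-2: Kk
K/II-2 un ·: KK|Kk
K/II-3 un I-1×I-2: Kk
K/II-4 un I-1×I-2: Kk
K/II-5 un ·: Kk
K/III-1 un II-2×II-1: KK|Kk
K/III-2 un II-2×II-1: KK|Kk
K/III-3 aff II-4×II-5: kk
⇒ K over [I-1,I-2,II-1,II-2,II-3,II-4,II-5,III-1,III-2,III-3]: 16 consistent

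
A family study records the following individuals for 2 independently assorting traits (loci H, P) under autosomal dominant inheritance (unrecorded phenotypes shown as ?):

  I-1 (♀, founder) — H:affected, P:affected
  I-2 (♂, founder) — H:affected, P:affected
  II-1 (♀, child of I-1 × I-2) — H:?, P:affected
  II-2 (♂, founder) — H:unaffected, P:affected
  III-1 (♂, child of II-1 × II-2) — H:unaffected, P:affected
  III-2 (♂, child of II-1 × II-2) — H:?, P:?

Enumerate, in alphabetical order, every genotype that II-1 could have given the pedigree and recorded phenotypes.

H/I-1 aff ·: Hh|HH
H/I-2 aff ·: Hh|HH
H/II-1 ? I-1×I-2: hh|Hh
H/II-2 un ·: hh
H/III-1 un II-1×II-2: hh
H/III-2 ? II-1×II-2: hh|Hh
⇒ H over [I-1,I-2,II-1,II-2,III-1,III-2]: 7 consistent
P/I-1 aff ·: Pp|PP
P/I-2 aff ·: Pp|PP
P/II-1 aff I-1×I-2: Pp|PP
P/II-2 aff ·: Pp|PP
P/III-1 aff II-1×II-2: Pp|PP
P/III-2 ? II-1×II-2: pp|Pp|PP
⇒ P over [I-1,I-2,II-1,II-2,III-1,III-2]: 50 consistent

II-1 ∈ {Hh PP, Hh Pp, hh PP, hh Pp}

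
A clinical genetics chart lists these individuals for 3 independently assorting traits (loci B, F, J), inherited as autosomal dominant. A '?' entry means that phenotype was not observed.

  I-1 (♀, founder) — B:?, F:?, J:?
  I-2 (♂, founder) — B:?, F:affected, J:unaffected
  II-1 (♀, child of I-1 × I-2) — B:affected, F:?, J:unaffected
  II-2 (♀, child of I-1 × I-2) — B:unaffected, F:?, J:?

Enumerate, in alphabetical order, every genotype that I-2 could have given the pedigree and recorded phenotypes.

I-2 ∈ {Bb FF jj, Bb Ff jj, bb FF jj, bb Ff jj}

B/I-1 ? ·: bb|Bb
B/I-2 ? ·: bb|Bb
B/II-1 aff I-1×I-2: Bb|BB
B/II-2 un I-1×I-2: bb
⇒ B over [I-1,I-2,II-1,II-2]: 4 consistent
F/I-1 ? ·: ff|Ff|FF
F/I-2 aff ·: Ff|FF
F/II-1 ? I-1×I-2: ff|Ff|FF
F/II-2 ? I-1×I-2: ff|Ff|FF
⇒ F over [I-1,I-2,II-1,II-2]: 23 consistent
J/I-1 ? ·: jj|Jj
J/I-2 un ·: jj
J/II-1 un I-1×I-2: jj
J/II-2 ? I-1×I-2: jj|Jj
⇒ J over [I-1,I-2,II-1,II-2]: 3 consistent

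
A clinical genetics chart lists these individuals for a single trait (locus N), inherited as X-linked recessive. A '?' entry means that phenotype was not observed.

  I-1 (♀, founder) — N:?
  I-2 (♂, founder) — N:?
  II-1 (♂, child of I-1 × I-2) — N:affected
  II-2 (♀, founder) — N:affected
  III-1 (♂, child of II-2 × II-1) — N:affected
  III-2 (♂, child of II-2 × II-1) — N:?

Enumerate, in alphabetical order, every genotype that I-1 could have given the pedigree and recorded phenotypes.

N/I-1 ? ·: X^NX^n|X^nX^n
N/I-2 ? ·: X^NY|X^nY
N/II-1 aff I-1×I-2: X^nY
N/II-2 aff ·: X^nX^n
N/III-1 aff II-2×II-1: X^nY
N/III-2 ? II-2×II-1: X^nY
⇒ N over [I-1,I-2,II-1,II-2,III-1,III-2]: 4 consistent

I-1 ∈ {X^NX^n, X^nX^n}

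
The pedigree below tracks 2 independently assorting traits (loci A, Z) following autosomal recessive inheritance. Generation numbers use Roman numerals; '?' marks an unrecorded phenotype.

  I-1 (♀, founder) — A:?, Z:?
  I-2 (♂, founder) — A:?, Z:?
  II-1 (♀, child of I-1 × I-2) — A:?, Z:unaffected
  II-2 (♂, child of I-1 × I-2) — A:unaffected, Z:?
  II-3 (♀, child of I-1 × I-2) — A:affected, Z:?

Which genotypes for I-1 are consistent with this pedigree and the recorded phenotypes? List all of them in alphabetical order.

I-1 ∈ {Aa ZZ, Aa Zz, Aa zz, aa ZZ, aa Zz, aa zz}

A/I-1 ? ·: Aa|aa
A/I-2 ? ·: Aa|aa
A/II-1 ? I-1×I-2: AA|Aa|aa
A/II-2 un I-1×I-2: AA|Aa
A/II-3 aff I-1×I-2: aa
⇒ A over [I-1,I-2,II-1,II-2,II-3]: 10 consistent
Z/I-1 ? ·: ZZ|Zz|zz
Z/I-2 ? ·: ZZ|Zz|zz
Z/II-1 un I-1×I-2: ZZ|Zz
Z/II-2 ? I-1×I-2: ZZ|Zz|zz
Z/II-3 ? I-1×I-2: ZZ|Zz|zz
⇒ Z over [I-1,I-2,II-1,II-2,II-3]: 45 consistent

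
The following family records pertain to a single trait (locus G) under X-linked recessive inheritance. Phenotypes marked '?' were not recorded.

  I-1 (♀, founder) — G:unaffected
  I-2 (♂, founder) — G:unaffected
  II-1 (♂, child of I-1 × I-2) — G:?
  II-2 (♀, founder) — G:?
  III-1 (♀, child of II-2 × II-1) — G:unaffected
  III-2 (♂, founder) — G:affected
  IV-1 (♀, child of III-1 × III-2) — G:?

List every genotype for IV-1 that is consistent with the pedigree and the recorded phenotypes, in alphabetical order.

IV-1 ∈ {X^GX^g, X^gX^g}

G/I-1 un ·: X^GX^G|X^GX^g
G/I-2 un ·: X^GY
G/II-1 ? I-1×I-2: X^GY|X^gY
G/II-2 ? ·: X^GX^G|X^GX^g|X^gX^g
G/III-1 un II-2×II-1: X^GX^G|X^GX^g
G/III-2 aff ·: X^gY
G/IV-1 ? III-1×III-2: X^GX^g|X^gX^g
⇒ G over [I-1,I-2,II-1,II-2,III-1,III-2,IV-1]: 16 consistent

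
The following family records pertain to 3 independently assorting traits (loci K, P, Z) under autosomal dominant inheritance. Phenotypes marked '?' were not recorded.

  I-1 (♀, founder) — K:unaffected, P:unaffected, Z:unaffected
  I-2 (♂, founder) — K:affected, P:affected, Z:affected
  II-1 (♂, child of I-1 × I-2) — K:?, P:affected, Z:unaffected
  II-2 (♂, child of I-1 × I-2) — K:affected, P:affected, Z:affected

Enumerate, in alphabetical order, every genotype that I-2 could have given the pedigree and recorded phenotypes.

K/I-1 un ·: kk
K/I-2 aff ·: Kk|KK
K/II-1 ? I-1×I-2: kk|Kk
K/II-2 aff I-1×I-2: Kk
⇒ K over [I-1,I-2,II-1,II-2]: 3 consistent
P/I-1 un ·: pp
P/I-2 aff ·: Pp|PP
P/II-1 aff I-1×I-2: Pp
P/II-2 aff I-1×I-2: Pp
⇒ P over [I-1,I-2,II-1,II-2]: 2 consistent
Z/I-1 un ·: zz
Z/I-2 aff ·: Zz
Z/II-1 un I-1×I-2: zz
Z/II-2 aff I-1×I-2: Zz
⇒ Z over [I-1,I-2,II-1,II-2]: 1 consistent

I-2 ∈ {KK PP Zz, KK Pp Zz, Kk PP Zz, Kk Pp Zz}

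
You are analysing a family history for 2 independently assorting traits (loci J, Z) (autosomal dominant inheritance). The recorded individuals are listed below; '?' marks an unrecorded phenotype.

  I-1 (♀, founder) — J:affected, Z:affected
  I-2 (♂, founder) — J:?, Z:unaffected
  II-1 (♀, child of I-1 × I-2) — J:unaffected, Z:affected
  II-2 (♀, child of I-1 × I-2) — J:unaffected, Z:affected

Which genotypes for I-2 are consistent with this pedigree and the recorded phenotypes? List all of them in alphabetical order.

I-2 ∈ {Jj zz, jj zz}

J/I-1 aff ·: Jj
J/I-2 ? ·: jj|Jj
J/II-1 un I-1×I-2: jj
J/II-2 un I-1×I-2: jj
⇒ J over [I-1,I-2,II-1,II-2]: 2 consistent
Z/I-1 aff ·: Zz|ZZ
Z/I-2 un ·: zz
Z/II-1 aff I-1×I-2: Zz
Z/II-2 aff I-1×I-2: Zz
⇒ Z over [I-1,I-2,II-1,II-2]: 2 consistent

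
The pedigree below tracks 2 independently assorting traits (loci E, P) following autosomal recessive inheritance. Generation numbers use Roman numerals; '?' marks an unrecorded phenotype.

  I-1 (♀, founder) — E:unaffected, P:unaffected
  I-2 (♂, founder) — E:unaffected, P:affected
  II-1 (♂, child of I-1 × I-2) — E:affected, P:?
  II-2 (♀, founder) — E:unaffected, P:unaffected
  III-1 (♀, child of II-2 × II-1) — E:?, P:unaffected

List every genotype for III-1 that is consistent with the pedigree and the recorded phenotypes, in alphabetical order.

III-1 ∈ {Ee PP, Ee Pp, ee PP, ee Pp}

E/I-1 un ·: Ee
E/I-2 un ·: Ee
E/II-1 aff I-1×I-2: ee
E/II-2 un ·: EE|Ee
E/III-1 ? II-2×II-1: Ee|ee
⇒ E over [I-1,I-2,II-1,II-2,III-1]: 3 consistent
P/I-1 un ·: PP|Pp
P/I-2 aff ·: pp
P/II-1 ? I-1×I-2: Pp|pp
P/II-2 un ·: PP|Pp
P/III-1 un II-2×II-1: PP|Pp
⇒ P over [I-1,I-2,II-1,II-2,III-1]: 10 consistent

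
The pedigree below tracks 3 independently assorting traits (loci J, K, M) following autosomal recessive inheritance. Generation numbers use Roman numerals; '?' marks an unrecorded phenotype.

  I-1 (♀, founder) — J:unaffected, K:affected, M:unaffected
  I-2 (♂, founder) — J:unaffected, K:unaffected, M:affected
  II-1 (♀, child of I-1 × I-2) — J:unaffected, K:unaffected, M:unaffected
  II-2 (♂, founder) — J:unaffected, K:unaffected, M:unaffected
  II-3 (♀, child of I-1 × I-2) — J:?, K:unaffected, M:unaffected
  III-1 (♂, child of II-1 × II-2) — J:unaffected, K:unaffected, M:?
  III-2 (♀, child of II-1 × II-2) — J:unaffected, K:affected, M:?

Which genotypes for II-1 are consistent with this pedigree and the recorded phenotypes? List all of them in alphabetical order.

II-1 ∈ {JJ Kk Mm, Jj Kk Mm}

J/I-1 un ·: JJ|Jj
J/I-2 un ·: JJ|Jj
J/II-1 un I-1×I-2: JJ|Jj
J/II-2 un ·: JJ|Jj
J/II-3 ? I-1×I-2: JJ|Jj|jj
J/III-1 un II-1×II-2: JJ|Jj
J/III-2 un II-1×II-2: JJ|Jj
⇒ J over [I-1,I-2,II-1,II-2,II-3,III-1,III-2]: 96 consistent
K/I-1 aff ·: kk
K/I-2 un ·: KK|Kk
K/II-1 un I-1×I-2: Kk
K/II-2 un ·: Kk
K/II-3 un I-1×I-2: Kk
K/III-1 un II-1×II-2: KK|Kk
K/III-2 aff II-1×II-2: kk
⇒ K over [I-1,I-2,II-1,II-2,II-3,III-1,III-2]: 4 consistent
M/I-1 un ·: MM|Mm
M/I-2 aff ·: mm
M/II-1 un I-1×I-2: Mm
M/II-2 un ·: MM|Mm
M/II-3 un I-1×I-2: Mm
M/III-1 ? II-1×II-2: MM|Mm|mm
M/III-2 ? II-1×II-2: MM|Mm|mm
⇒ M over [I-1,I-2,II-1,II-2,II-3,III-1,III-2]: 26 consistent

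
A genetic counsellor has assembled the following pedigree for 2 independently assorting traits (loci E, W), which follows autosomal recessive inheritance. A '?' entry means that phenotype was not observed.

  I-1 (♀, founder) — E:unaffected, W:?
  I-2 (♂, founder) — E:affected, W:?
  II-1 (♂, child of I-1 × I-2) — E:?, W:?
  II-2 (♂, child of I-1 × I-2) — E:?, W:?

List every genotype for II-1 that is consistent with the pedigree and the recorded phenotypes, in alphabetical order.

II-1 ∈ {Ee WW, Ee Ww, Ee ww, ee WW, ee Ww, ee ww}

E/I-1 un ·: EE|Ee
E/I-2 aff ·: ee
E/II-1 ? I-1×I-2: Ee|ee
E/II-2 ? I-1×I-2: Ee|ee
⇒ E over [I-1,I-2,II-1,II-2]: 5 consistent
W/I-1 ? ·: WW|Ww|ww
W/I-2 ? ·: WW|Ww|ww
W/II-1 ? I-1×I-2: WW|Ww|ww
W/II-2 ? I-1×I-2: WW|Ww|ww
⇒ W over [I-1,I-2,II-1,II-2]: 29 consistent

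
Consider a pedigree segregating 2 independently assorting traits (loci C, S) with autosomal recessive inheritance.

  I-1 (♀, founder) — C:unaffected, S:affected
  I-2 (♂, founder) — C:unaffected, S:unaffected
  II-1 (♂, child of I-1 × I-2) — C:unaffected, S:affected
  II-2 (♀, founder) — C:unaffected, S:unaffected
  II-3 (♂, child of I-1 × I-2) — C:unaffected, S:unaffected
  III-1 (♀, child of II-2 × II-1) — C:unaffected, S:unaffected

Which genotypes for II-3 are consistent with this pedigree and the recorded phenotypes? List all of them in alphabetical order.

C/I-1 un ·: CC|Cc
C/I-2 un ·: CC|Cc
C/II-1 un I-1×I-2: CC|Cc
C/II-2 un ·: CC|Cc
C/II-3 un I-1×I-2: CC|Cc
C/III-1 un II-2×II-1: CC|Cc
⇒ C over [I-1,I-2,II-1,II-2,II-3,III-1]: 45 consistent
S/I-1 aff ·: ss
S/I-2 un ·: Ss
S/II-1 aff I-1×I-2: ss
S/II-2 un ·: SS|Ss
S/II-3 un I-1×I-2: Ss
S/III-1 un II-2×II-1: Ss
⇒ S over [I-1,I-2,II-1,II-2,II-3,III-1]: 2 consistent

II-3 ∈ {CC Ss, Cc Ss}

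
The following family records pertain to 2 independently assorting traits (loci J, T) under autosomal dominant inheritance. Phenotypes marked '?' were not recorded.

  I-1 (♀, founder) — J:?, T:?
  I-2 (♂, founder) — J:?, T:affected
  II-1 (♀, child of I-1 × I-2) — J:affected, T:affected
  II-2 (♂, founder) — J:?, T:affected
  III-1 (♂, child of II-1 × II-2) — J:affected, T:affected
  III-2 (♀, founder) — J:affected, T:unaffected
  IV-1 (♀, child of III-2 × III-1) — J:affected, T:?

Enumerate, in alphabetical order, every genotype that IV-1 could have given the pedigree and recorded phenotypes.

IV-1 ∈ {JJ Tt, JJ tt, Jj Tt, Jj tt}

J/I-1 ? ·: jj|Jj|JJ
J/I-2 ? ·: jj|Jj|JJ
J/II-1 aff I-1×I-2: Jj|JJ
J/II-2 ? ·: jj|Jj|JJ
J/III-1 aff II-1×II-2: Jj|JJ
J/III-2 aff ·: Jj|JJ
J/IV-1 aff III-2×III-1: Jj|JJ
⇒ J over [I-1,I-2,II-1,II-2,III-1,III-2,IV-1]: 182 consistent
T/I-1 ? ·: tt|Tt|TT
T/I-2 aff ·: Tt|TT
T/II-1 aff I-1×I-2: Tt|TT
T/II-2 aff ·: Tt|TT
T/III-1 aff II-1×II-2: Tt|TT
T/III-2 un ·: tt
T/IV-1 ? III-2×III-1: tt|Tt
⇒ T over [I-1,I-2,II-1,II-2,III-1,III-2,IV-1]: 46 consistent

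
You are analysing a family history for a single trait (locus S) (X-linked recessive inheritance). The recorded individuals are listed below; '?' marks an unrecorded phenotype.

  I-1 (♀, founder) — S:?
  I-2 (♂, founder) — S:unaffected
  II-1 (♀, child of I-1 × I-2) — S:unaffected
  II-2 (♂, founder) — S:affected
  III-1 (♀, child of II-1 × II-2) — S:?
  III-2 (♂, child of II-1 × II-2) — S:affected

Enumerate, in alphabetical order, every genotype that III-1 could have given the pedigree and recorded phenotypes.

III-1 ∈ {X^SX^s, X^sX^s}

S/I-1 ? ·: X^SX^s|X^sX^s
S/I-2 un ·: X^SY
S/II-1 un I-1×I-2: X^SX^s
S/II-2 aff ·: X^sY
S/III-1 ? II-1×II-2: X^SX^s|X^sX^s
S/III-2 aff II-1×II-2: X^sY
⇒ S over [I-1,I-2,II-1,II-2,III-1,III-2]: 4 consistent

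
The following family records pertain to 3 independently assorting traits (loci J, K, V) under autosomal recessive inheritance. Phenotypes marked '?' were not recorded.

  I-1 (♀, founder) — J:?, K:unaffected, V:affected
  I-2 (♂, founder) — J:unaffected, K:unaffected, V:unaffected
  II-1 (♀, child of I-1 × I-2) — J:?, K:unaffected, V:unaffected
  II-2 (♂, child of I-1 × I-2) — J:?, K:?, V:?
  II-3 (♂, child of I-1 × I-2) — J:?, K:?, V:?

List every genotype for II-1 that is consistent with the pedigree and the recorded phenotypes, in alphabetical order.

J/I-1 ? ·: JJ|Jj|jj
J/I-2 un ·: JJ|Jj
J/II-1 ? I-1×I-2: JJ|Jj|jj
J/II-2 ? I-1×I-2: JJ|Jj|jj
J/II-3 ? I-1×I-2: JJ|Jj|jj
⇒ J over [I-1,I-2,II-1,II-2,II-3]: 53 consistent
K/I-1 un ·: KK|Kk
K/I-2 un ·: KK|Kk
K/II-1 un I-1×I-2: KK|Kk
K/II-2 ? I-1×I-2: KK|Kk|kk
K/II-3 ? I-1×I-2: KK|Kk|kk
⇒ K over [I-1,I-2,II-1,II-2,II-3]: 35 consistent
V/I-1 aff ·: vv
V/I-2 un ·: VV|Vv
V/II-1 un I-1×I-2: Vv
V/II-2 ? I-1×I-2: Vv|vv
V/II-3 ? I-1×I-2: Vv|vv
⇒ V over [I-1,I-2,II-1,II-2,II-3]: 5 consistent

II-1 ∈ {JJ KK Vv, JJ Kk Vv, Jj KK Vv, Jj Kk Vv, jj KK Vv, jj Kk Vv}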